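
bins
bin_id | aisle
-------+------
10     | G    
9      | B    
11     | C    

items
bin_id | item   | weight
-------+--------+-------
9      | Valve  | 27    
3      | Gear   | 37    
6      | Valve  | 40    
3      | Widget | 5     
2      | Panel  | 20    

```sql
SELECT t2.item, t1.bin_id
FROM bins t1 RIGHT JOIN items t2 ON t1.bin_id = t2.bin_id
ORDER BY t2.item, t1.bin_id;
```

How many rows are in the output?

RIGHT JOIN keeps every row from `items`; unmatched rows get NULL for `bins`'s columns.
Matching on t1.bin_id = t2.bin_id.
- t1 row (bin_id=10): no match.
- t1 row (bin_id=9): matches 1 t2 row(s) → 1 output row(s).
- t1 row (bin_id=11): no match.
- plus 4 unmatched t2 row(s), each kept with NULL t1 columns.
Total: 1 matched + 4 padded = 5 rows.

5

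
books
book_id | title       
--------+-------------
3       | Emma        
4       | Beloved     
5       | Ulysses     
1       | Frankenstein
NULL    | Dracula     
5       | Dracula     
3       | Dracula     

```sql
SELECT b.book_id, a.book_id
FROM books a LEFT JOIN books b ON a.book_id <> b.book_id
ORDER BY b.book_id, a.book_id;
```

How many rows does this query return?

27

LEFT JOIN keeps every row from `books a`; unmatched rows get NULL for `books b`'s columns.
Matching on a.book_id <> b.book_id. A NULL in a compared column never satisfies the condition.
Matched pairs: 26; unmatched a rows kept: 1.
Total: 26 matched + 1 padded = 27 rows.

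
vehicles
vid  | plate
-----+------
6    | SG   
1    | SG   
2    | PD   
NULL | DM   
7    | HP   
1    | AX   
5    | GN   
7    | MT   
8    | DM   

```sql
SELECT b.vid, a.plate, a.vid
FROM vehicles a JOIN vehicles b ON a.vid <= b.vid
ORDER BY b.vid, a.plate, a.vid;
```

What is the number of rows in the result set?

38

INNER JOIN keeps only pairs where the ON condition holds.
Matching on a.vid <= b.vid. A NULL in a compared column never satisfies the condition.
- a (vid=6) pairs with 4 row(s) of b.
- a (vid=1) pairs with 8 row(s) of b.
- a (vid=2) pairs with 6 row(s) of b.
- a (vid=NULL) has no partner → excluded.
- a (vid=7) pairs with 3 row(s) of b.
- a (vid=1) pairs with 8 row(s) of b.
- a (vid=5) pairs with 5 row(s) of b.
- a (vid=7) pairs with 3 row(s) of b.
- a (vid=8) pairs with 1 row(s) of b.
Total: 38 rows.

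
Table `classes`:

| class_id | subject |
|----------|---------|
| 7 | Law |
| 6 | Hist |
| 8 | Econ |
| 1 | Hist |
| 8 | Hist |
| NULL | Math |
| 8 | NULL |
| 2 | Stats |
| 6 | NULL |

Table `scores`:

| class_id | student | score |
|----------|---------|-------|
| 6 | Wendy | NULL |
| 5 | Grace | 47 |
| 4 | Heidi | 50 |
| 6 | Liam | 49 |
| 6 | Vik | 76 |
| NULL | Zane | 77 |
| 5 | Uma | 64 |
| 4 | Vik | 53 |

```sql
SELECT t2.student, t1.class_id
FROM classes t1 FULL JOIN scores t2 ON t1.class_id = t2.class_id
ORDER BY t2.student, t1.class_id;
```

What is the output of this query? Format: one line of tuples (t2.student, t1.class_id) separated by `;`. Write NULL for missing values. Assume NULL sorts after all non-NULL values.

FULL OUTER JOIN keeps every row from both sides; unmatched rows get NULL for the other side's columns.
Matching on t1.class_id = t2.class_id. A NULL in a compared column never satisfies the condition.
- t1 (class_id=7) has no partner → padded with NULL.
- t1 (class_id=6) pairs with 3 row(s) of t2.
- t1 (class_id=8) has no partner → padded with NULL.
- t1 (class_id=1) has no partner → padded with NULL.
- t1 (class_id=8) has no partner → padded with NULL.
- t1 (class_id=NULL) has no partner → padded with NULL.
- t1 (class_id=8) has no partner → padded with NULL.
- t1 (class_id=2) has no partner → padded with NULL.
- t1 (class_id=6) pairs with 3 row(s) of t2.
- 5 row(s) from t2 found no t1 partner → padded with NULL.

(Grace, NULL); (Heidi, NULL); (Liam, 6); (Liam, 6); (Uma, NULL); (Vik, 6); (Vik, 6); (Vik, NULL); (Wendy, 6); (Wendy, 6); (Zane, NULL); (NULL, 1); (NULL, 2); (NULL, 7); (NULL, 8); (NULL, 8); (NULL, 8); (NULL, NULL)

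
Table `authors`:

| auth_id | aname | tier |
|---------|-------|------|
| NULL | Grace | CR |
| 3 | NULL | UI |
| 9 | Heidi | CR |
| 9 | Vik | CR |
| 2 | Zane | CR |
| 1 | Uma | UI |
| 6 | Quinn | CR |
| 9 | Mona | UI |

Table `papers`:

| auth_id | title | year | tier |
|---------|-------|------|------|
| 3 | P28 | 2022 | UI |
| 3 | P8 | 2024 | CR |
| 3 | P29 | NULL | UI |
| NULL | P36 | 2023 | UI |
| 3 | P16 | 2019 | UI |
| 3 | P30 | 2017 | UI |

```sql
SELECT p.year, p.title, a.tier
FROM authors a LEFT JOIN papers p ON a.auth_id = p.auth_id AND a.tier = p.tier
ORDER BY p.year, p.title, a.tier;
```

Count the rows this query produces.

11

LEFT JOIN keeps every row from `authors`; unmatched rows get NULL for `papers`'s columns.
Matching on a.auth_id = p.auth_id AND a.tier = p.tier. A NULL in a compared column never satisfies the condition.
Matched pairs: 4; unmatched a rows kept: 7.
Total: 4 matched + 7 padded = 11 rows.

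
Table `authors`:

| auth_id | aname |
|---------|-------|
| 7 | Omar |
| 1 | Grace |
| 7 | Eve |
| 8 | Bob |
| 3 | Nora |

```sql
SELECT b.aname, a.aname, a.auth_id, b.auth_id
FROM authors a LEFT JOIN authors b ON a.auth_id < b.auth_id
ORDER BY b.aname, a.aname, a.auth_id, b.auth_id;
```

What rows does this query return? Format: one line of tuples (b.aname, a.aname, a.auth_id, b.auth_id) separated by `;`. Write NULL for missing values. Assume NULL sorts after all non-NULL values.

(Bob, Eve, 7, 8); (Bob, Grace, 1, 8); (Bob, Nora, 3, 8); (Bob, Omar, 7, 8); (Eve, Grace, 1, 7); (Eve, Nora, 3, 7); (Nora, Grace, 1, 3); (Omar, Grace, 1, 7); (Omar, Nora, 3, 7); (NULL, Bob, 8, NULL)

LEFT JOIN keeps every row from `authors a`; unmatched rows get NULL for `authors b`'s columns.
Matching on a.auth_id < b.auth_id.
Matched pairs: 9; unmatched a rows kept: 1.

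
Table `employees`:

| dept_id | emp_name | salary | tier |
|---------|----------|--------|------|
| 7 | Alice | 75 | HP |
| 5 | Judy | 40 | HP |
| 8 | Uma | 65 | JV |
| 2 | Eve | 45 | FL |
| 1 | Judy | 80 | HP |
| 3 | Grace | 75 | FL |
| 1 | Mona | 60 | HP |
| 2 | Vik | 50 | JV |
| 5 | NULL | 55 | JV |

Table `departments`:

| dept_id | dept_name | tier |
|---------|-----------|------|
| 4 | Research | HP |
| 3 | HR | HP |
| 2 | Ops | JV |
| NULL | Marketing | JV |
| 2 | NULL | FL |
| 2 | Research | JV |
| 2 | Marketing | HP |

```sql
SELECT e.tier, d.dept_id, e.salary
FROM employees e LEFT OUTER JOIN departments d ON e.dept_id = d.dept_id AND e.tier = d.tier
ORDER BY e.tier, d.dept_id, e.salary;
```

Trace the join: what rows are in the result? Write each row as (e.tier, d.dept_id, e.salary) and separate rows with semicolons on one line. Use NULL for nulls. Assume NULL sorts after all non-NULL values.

(FL, 2, 45); (FL, NULL, 75); (HP, NULL, 40); (HP, NULL, 60); (HP, NULL, 75); (HP, NULL, 80); (JV, 2, 50); (JV, 2, 50); (JV, NULL, 55); (JV, NULL, 65)

LEFT JOIN keeps every row from `employees`; unmatched rows get NULL for `departments`'s columns.
Matching on e.dept_id = d.dept_id AND e.tier = d.tier. A NULL in a compared column never satisfies the condition.
- e[0] dept_id=7, tier=HP → no match; kept with NULLs on the d side.
- e[1] dept_id=5, tier=HP → no match; kept with NULLs on the d side.
- e[2] dept_id=8, tier=JV → no match; kept with NULLs on the d side.
- e[3] dept_id=2, tier=FL → 1 match(es) in d → 1 row(s).
- e[4] dept_id=1, tier=HP → no match; kept with NULLs on the d side.
- e[5] dept_id=3, tier=FL → no match; kept with NULLs on the d side.
- e[6] dept_id=1, tier=HP → no match; kept with NULLs on the d side.
- e[7] dept_id=2, tier=JV → 2 match(es) in d → 2 row(s).
- e[8] dept_id=5, tier=JV → no match; kept with NULLs on the d side.
After projecting and ordering:
e.tier | d.dept_id | e.salary
FL | 2 | 45
FL | NULL | 75
HP | NULL | 40
HP | NULL | 60
HP | NULL | 75
HP | NULL | 80
JV | 2 | 50
JV | 2 | 50
JV | NULL | 55
JV | NULL | 65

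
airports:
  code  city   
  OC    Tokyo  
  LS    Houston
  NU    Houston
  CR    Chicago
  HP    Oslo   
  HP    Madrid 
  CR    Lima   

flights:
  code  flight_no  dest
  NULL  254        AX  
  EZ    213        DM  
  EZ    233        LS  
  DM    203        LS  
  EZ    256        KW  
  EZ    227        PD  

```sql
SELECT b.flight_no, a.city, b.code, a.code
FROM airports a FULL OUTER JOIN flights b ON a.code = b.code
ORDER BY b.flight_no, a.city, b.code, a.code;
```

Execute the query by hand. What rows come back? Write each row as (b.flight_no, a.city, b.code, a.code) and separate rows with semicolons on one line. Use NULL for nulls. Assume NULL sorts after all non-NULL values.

FULL OUTER JOIN keeps every row from both sides; unmatched rows get NULL for the other side's columns.
Matching on a.code = b.code. A NULL in a compared column never satisfies the condition.
- a[0] code=OC → no match; kept with NULLs on the b side.
- a[1] code=LS → no match; kept with NULLs on the b side.
- a[2] code=NU → no match; kept with NULLs on the b side.
- a[3] code=CR → no match; kept with NULLs on the b side.
- a[4] code=HP → no match; kept with NULLs on the b side.
- a[5] code=HP → no match; kept with NULLs on the b side.
- a[6] code=CR → no match; kept with NULLs on the b side.
- 6 b row(s) had no a match → kept, a columns NULL.

(203, NULL, DM, NULL); (213, NULL, EZ, NULL); (227, NULL, EZ, NULL); (233, NULL, EZ, NULL); (254, NULL, NULL, NULL); (256, NULL, EZ, NULL); (NULL, Chicago, NULL, CR); (NULL, Houston, NULL, LS); (NULL, Houston, NULL, NU); (NULL, Lima, NULL, CR); (NULL, Madrid, NULL, HP); (NULL, Oslo, NULL, HP); (NULL, Tokyo, NULL, OC)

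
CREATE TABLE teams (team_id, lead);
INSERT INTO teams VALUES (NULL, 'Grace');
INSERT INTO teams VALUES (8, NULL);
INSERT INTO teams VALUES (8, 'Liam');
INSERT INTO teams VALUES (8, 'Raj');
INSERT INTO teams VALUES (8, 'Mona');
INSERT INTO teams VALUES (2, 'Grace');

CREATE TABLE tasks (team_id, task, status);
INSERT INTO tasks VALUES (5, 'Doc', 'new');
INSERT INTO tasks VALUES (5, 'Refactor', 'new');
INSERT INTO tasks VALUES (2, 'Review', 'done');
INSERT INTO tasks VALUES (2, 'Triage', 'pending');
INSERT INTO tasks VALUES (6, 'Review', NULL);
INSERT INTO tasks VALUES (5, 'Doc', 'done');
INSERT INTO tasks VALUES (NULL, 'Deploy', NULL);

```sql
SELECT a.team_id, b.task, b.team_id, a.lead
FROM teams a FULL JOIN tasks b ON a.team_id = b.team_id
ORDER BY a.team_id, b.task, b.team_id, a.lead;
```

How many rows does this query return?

FULL OUTER JOIN keeps every row from both sides; unmatched rows get NULL for the other side's columns.
Matching on a.team_id = b.team_id. A NULL in a compared column never satisfies the condition.
Matched pairs: 2; unmatched a rows kept: 5; unmatched b rows kept: 5.
Total: 2 matched + 10 padded = 12 rows.

12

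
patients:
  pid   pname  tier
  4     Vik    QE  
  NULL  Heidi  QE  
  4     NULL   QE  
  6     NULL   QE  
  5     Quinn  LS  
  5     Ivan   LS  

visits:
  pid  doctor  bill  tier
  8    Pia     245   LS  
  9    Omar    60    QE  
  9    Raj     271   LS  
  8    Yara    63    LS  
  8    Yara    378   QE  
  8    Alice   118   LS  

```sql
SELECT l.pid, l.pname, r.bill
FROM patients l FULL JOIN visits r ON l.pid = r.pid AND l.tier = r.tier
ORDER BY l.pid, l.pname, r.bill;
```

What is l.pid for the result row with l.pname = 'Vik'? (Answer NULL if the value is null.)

FULL OUTER JOIN keeps every row from both sides; unmatched rows get NULL for the other side's columns.
Matching on l.pid = r.pid AND l.tier = r.tier. A NULL in a compared column never satisfies the condition.
Matched pairs: 0; unmatched l rows kept: 6; unmatched r rows kept: 6.

4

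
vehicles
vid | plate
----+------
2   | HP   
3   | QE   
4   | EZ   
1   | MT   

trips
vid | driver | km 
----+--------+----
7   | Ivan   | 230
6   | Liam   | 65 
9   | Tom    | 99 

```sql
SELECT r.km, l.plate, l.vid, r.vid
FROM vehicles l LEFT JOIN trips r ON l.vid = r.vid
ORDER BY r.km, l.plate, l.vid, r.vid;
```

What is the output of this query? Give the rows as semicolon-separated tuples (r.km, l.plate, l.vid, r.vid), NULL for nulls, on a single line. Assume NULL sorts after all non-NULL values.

(NULL, EZ, 4, NULL); (NULL, HP, 2, NULL); (NULL, MT, 1, NULL); (NULL, QE, 3, NULL)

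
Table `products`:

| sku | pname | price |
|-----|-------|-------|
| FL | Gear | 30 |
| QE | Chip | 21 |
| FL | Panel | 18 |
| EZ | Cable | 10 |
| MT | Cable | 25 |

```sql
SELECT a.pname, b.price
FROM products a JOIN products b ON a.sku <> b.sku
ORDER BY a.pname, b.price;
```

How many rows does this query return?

INNER JOIN keeps only pairs where the ON condition holds.
Matching on a.sku <> b.sku.
- sku=FL: 3 matching b row(s), so 3 row(s) emitted.
- sku=QE: 4 matching b row(s), so 4 row(s) emitted.
- sku=FL: 3 matching b row(s), so 3 row(s) emitted.
- sku=EZ: 4 matching b row(s), so 4 row(s) emitted.
- sku=MT: 4 matching b row(s), so 4 row(s) emitted.
Total: 18 rows.

18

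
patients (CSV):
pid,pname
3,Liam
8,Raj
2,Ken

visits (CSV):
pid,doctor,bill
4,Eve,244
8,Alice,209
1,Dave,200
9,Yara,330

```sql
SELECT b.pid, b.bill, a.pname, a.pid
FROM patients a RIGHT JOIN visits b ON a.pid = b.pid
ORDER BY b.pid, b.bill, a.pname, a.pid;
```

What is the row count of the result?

4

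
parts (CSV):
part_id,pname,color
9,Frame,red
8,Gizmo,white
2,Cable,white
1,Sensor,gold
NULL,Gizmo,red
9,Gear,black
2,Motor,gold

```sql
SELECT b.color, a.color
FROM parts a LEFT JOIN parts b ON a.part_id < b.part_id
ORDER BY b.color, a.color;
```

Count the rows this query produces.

16

LEFT JOIN keeps every row from `parts a`; unmatched rows get NULL for `parts b`'s columns.
Matching on a.part_id < b.part_id. A NULL in a compared column never satisfies the condition.
- a[0] part_id=9 → no match; kept with NULLs on the b side.
- a[1] part_id=8 → 2 match(es) in b → 2 row(s).
- a[2] part_id=2 → 3 match(es) in b → 3 row(s).
- a[3] part_id=1 → 5 match(es) in b → 5 row(s).
- a[4] part_id=NULL → no match; kept with NULLs on the b side.
- a[5] part_id=9 → no match; kept with NULLs on the b side.
- a[6] part_id=2 → 3 match(es) in b → 3 row(s).
Total: 13 matched + 3 padded = 16 rows.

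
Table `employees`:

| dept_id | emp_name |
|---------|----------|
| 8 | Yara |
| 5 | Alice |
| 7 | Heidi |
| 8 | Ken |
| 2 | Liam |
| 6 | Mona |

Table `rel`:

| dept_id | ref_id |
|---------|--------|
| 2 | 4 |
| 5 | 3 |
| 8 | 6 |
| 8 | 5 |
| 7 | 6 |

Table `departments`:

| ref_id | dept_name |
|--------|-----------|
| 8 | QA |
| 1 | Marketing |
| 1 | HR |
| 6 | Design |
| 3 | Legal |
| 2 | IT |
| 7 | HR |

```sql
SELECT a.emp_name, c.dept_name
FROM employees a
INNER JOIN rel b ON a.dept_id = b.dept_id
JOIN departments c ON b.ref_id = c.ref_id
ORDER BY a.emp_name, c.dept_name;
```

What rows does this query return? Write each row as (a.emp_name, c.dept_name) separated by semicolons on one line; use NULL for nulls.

(Alice, Legal); (Heidi, Design); (Ken, Design); (Yara, Design)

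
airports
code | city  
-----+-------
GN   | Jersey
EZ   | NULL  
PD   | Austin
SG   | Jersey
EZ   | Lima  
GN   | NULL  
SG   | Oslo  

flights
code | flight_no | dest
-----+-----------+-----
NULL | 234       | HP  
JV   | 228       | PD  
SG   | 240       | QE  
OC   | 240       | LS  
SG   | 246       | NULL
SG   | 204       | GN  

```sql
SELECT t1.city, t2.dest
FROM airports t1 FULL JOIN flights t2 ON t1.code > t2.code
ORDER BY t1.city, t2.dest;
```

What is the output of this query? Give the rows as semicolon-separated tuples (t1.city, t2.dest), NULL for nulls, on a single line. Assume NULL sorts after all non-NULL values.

(Austin, LS); (Austin, PD); (Jersey, LS); (Jersey, PD); (Jersey, NULL); (Lima, NULL); (Oslo, LS); (Oslo, PD); (NULL, GN); (NULL, HP); (NULL, QE); (NULL, NULL); (NULL, NULL); (NULL, NULL)

FULL OUTER JOIN keeps every row from both sides; unmatched rows get NULL for the other side's columns.
Matching on t1.code > t2.code. A NULL in a compared column never satisfies the condition.
- t1 row (code=GN): no match → kept, t2 columns NULL.
- t1 row (code=EZ): no match → kept, t2 columns NULL.
- t1 row (code=PD): matches 2 t2 row(s) → 2 output row(s).
- t1 row (code=SG): matches 2 t2 row(s) → 2 output row(s).
- t1 row (code=EZ): no match → kept, t2 columns NULL.
- t1 row (code=GN): no match → kept, t2 columns NULL.
- t1 row (code=SG): matches 2 t2 row(s) → 2 output row(s).
- 4 t2 row(s) had no t1 match → kept, t1 columns NULL.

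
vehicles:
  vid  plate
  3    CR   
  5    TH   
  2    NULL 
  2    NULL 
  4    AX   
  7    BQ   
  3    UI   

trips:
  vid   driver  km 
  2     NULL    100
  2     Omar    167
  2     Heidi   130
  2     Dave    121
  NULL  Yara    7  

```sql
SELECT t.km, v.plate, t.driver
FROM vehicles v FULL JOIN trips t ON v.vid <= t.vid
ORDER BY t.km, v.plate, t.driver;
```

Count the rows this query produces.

FULL OUTER JOIN keeps every row from both sides; unmatched rows get NULL for the other side's columns.
Matching on v.vid <= t.vid. A NULL in a compared column never satisfies the condition.
- v (vid=3) has no partner → padded with NULL.
- v (vid=5) has no partner → padded with NULL.
- v (vid=2) pairs with 4 row(s) of t.
- v (vid=2) pairs with 4 row(s) of t.
- v (vid=4) has no partner → padded with NULL.
- v (vid=7) has no partner → padded with NULL.
- v (vid=3) has no partner → padded with NULL.
- 1 row(s) from t found no v partner → padded with NULL.
Total: 8 matched + 6 padded = 14 rows.

14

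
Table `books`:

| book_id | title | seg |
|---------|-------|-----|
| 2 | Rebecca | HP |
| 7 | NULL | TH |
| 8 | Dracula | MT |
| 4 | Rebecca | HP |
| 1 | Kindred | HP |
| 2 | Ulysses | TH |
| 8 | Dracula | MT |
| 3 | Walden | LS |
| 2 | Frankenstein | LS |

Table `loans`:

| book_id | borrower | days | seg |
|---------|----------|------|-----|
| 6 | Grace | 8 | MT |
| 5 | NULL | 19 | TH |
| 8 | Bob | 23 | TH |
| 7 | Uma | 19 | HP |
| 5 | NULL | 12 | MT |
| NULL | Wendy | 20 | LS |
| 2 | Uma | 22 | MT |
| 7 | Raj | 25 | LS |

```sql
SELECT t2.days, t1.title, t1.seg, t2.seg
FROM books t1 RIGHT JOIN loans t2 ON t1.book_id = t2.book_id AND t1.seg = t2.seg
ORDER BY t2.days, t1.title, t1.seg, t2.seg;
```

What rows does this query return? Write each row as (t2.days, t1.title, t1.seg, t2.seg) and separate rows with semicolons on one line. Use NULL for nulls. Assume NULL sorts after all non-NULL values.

RIGHT JOIN keeps every row from `loans`; unmatched rows get NULL for `books`'s columns.
Matching on t1.book_id = t2.book_id AND t1.seg = t2.seg. A NULL in a compared column never satisfies the condition.
Matched pairs: 0; unmatched t2 rows kept: 8.

(8, NULL, NULL, MT); (12, NULL, NULL, MT); (19, NULL, NULL, HP); (19, NULL, NULL, TH); (20, NULL, NULL, LS); (22, NULL, NULL, MT); (23, NULL, NULL, TH); (25, NULL, NULL, LS)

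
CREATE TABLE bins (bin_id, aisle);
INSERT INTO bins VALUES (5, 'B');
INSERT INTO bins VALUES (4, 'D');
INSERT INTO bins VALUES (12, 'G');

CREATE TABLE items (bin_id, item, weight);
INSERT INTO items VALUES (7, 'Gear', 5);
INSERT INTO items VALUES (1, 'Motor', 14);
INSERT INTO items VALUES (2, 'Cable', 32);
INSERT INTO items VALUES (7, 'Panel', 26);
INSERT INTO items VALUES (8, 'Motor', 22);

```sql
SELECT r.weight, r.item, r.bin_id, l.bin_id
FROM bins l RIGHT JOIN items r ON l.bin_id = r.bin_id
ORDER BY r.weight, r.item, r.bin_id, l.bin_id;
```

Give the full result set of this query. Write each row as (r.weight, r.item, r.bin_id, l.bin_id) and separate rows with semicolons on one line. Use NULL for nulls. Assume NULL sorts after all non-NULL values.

(5, Gear, 7, NULL); (14, Motor, 1, NULL); (22, Motor, 8, NULL); (26, Panel, 7, NULL); (32, Cable, 2, NULL)

RIGHT JOIN keeps every row from `items`; unmatched rows get NULL for `bins`'s columns.
Matching on l.bin_id = r.bin_id.
- l[0] bin_id=5 → no match.
- l[1] bin_id=4 → no match.
- l[2] bin_id=12 → no match.
- plus 5 unmatched r row(s), each kept with NULL l columns.
After projecting and ordering:
r.weight | r.item | r.bin_id | l.bin_id
5 | Gear | 7 | NULL
14 | Motor | 1 | NULL
22 | Motor | 8 | NULL
26 | Panel | 7 | NULL
32 | Cable | 2 | NULL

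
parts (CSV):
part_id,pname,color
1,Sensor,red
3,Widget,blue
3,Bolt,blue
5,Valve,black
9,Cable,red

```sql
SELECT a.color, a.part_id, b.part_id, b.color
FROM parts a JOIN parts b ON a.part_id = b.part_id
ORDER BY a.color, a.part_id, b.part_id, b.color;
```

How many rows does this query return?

7

INNER JOIN keeps only pairs where the ON condition holds.
Matching on a.part_id = b.part_id.
Matched pairs: 7.
Total: 7 rows.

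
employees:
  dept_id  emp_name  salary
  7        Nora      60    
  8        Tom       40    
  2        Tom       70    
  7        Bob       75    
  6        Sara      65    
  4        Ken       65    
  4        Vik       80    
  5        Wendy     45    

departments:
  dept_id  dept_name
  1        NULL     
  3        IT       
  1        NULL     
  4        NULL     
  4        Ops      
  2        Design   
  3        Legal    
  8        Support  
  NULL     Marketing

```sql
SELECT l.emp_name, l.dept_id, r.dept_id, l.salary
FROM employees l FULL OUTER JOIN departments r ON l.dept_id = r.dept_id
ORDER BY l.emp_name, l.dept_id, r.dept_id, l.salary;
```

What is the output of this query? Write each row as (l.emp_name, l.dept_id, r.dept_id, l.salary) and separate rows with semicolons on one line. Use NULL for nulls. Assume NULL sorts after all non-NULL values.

(Bob, 7, NULL, 75); (Ken, 4, 4, 65); (Ken, 4, 4, 65); (Nora, 7, NULL, 60); (Sara, 6, NULL, 65); (Tom, 2, 2, 70); (Tom, 8, 8, 40); (Vik, 4, 4, 80); (Vik, 4, 4, 80); (Wendy, 5, NULL, 45); (NULL, NULL, 1, NULL); (NULL, NULL, 1, NULL); (NULL, NULL, 3, NULL); (NULL, NULL, 3, NULL); (NULL, NULL, NULL, NULL)

FULL OUTER JOIN keeps every row from both sides; unmatched rows get NULL for the other side's columns.
Matching on l.dept_id = r.dept_id. A NULL in a compared column never satisfies the condition.
- l (dept_id=7) has no partner → padded with NULL.
- l (dept_id=8) pairs with 1 row(s) of r.
- l (dept_id=2) pairs with 1 row(s) of r.
- l (dept_id=7) has no partner → padded with NULL.
- l (dept_id=6) has no partner → padded with NULL.
- l (dept_id=4) pairs with 2 row(s) of r.
- l (dept_id=4) pairs with 2 row(s) of r.
- l (dept_id=5) has no partner → padded with NULL.
- 5 r row(s) had no l match → kept, l columns NULL.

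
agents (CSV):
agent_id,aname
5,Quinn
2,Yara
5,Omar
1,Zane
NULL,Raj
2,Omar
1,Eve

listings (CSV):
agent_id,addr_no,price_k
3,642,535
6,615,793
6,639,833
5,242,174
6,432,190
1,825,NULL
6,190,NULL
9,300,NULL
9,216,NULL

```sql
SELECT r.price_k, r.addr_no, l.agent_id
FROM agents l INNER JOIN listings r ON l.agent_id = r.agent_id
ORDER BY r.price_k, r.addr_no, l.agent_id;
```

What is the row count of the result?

INNER JOIN keeps only pairs where the ON condition holds.
Matching on l.agent_id = r.agent_id. A NULL in a compared column never satisfies the condition.
Matched pairs: 4.
Total: 4 rows.

4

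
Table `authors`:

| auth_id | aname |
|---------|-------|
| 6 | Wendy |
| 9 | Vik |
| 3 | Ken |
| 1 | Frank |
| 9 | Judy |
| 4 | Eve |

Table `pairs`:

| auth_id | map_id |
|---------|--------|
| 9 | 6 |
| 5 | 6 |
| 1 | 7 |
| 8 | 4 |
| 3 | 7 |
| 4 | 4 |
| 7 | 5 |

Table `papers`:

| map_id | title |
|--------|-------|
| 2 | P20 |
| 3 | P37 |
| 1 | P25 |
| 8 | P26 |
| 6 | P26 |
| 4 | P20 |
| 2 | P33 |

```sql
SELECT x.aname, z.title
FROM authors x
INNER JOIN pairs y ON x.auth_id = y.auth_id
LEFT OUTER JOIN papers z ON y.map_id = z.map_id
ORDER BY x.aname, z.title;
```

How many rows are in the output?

5

Joins associate left-to-right: authors INNER JOIN pairs on auth_id gives 5 intermediate row(s).
Then LEFT JOIN `papers z` on map_id: each of those 5 rows is kept; rows whose y.map_id has no match in z get NULL for z's columns.
Result: 5 row(s).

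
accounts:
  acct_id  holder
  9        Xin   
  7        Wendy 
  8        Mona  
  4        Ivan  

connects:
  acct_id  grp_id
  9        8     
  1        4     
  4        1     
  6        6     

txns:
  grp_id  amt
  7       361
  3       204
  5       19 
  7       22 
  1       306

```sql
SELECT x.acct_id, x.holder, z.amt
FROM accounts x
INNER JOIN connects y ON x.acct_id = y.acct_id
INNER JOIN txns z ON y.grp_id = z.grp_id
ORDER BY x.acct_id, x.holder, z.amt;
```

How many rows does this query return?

1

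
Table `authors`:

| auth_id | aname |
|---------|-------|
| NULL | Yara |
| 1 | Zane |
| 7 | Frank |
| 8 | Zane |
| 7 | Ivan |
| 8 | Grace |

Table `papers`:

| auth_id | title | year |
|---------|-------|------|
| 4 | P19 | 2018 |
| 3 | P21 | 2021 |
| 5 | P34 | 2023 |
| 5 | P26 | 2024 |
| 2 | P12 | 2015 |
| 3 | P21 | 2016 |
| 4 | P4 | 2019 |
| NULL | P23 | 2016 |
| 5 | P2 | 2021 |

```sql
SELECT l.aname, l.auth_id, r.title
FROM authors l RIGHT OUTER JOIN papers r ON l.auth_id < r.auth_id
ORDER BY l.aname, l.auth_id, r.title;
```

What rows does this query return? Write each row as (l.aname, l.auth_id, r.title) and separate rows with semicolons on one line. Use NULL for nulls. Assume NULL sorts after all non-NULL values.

(Zane, 1, P12); (Zane, 1, P19); (Zane, 1, P2); (Zane, 1, P21); (Zane, 1, P21); (Zane, 1, P26); (Zane, 1, P34); (Zane, 1, P4); (NULL, NULL, P23)

RIGHT JOIN keeps every row from `papers`; unmatched rows get NULL for `authors`'s columns.
Matching on l.auth_id < r.auth_id. A NULL in a compared column never satisfies the condition.
- l[0] auth_id=NULL → no match.
- l[1] auth_id=1 → 8 match(es) in r → 8 row(s).
- l[2] auth_id=7 → no match.
- l[3] auth_id=8 → no match.
- l[4] auth_id=7 → no match.
- l[5] auth_id=8 → no match.
- plus 1 unmatched r row(s), each kept with NULL l columns.
After projecting and ordering:
l.aname | l.auth_id | r.title
Zane | 1 | P12
Zane | 1 | P19
Zane | 1 | P2
Zane | 1 | P21
Zane | 1 | P21
Zane | 1 | P26
Zane | 1 | P34
Zane | 1 | P4
NULL | NULL | P23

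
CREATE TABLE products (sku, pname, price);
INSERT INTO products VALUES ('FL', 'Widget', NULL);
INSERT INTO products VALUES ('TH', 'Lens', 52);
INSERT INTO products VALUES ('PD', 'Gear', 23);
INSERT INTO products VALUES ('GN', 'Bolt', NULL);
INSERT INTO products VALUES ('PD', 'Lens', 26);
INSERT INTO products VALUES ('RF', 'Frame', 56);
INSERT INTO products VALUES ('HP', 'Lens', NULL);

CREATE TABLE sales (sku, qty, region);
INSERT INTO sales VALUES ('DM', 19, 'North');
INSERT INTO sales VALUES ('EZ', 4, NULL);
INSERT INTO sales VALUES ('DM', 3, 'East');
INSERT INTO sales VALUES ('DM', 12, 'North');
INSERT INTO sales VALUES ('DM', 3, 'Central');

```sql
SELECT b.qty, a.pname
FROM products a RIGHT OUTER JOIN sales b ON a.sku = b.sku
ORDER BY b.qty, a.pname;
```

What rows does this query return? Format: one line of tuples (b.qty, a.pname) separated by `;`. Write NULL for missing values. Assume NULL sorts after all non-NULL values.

RIGHT JOIN keeps every row from `sales`; unmatched rows get NULL for `products`'s columns.
Matching on a.sku = b.sku.
- sku=FL: no matching b row.
- sku=TH: no matching b row.
- sku=PD: no matching b row.
- sku=GN: no matching b row.
- sku=PD: no matching b row.
- sku=RF: no matching b row.
- sku=HP: no matching b row.
- 5 b row(s) had no a match → kept, a columns NULL.
After projecting and ordering:
b.qty | a.pname
3 | NULL
3 | NULL
4 | NULL
12 | NULL
19 | NULL

(3, NULL); (3, NULL); (4, NULL); (12, NULL); (19, NULL)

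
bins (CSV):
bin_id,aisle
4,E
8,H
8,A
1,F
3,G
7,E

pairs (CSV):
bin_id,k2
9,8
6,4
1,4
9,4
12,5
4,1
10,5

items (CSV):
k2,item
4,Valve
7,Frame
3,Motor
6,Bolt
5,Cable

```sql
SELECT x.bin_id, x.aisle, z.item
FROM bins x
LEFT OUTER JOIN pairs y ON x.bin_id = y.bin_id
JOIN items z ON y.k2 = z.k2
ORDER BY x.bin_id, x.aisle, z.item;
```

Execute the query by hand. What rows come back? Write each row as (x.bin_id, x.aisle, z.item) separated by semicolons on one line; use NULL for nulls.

Joins associate left-to-right: bins LEFT JOIN pairs on bin_id gives 6 intermediate row(s).
Then INNER JOIN `items z` on k2: keep only rows whose y.k2 appears in z.

(1, F, Valve)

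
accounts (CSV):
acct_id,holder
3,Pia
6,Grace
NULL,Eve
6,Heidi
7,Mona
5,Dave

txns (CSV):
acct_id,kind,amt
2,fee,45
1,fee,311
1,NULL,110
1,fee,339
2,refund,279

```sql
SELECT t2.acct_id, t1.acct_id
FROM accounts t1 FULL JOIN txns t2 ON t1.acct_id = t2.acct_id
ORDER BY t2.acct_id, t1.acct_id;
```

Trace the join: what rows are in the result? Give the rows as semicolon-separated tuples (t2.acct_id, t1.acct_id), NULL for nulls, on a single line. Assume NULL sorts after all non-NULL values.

(1, NULL); (1, NULL); (1, NULL); (2, NULL); (2, NULL); (NULL, 3); (NULL, 5); (NULL, 6); (NULL, 6); (NULL, 7); (NULL, NULL)

FULL OUTER JOIN keeps every row from both sides; unmatched rows get NULL for the other side's columns.
Matching on t1.acct_id = t2.acct_id. A NULL in a compared column never satisfies the condition.
- acct_id=3: no t2 row matches, row kept with t2 columns NULL.
- acct_id=6: no t2 row matches, row kept with t2 columns NULL.
- acct_id=NULL: no t2 row matches, row kept with t2 columns NULL.
- acct_id=6: no t2 row matches, row kept with t2 columns NULL.
- acct_id=7: no t2 row matches, row kept with t2 columns NULL.
- acct_id=5: no t2 row matches, row kept with t2 columns NULL.
- plus 5 unmatched t2 row(s), each kept with NULL t1 columns.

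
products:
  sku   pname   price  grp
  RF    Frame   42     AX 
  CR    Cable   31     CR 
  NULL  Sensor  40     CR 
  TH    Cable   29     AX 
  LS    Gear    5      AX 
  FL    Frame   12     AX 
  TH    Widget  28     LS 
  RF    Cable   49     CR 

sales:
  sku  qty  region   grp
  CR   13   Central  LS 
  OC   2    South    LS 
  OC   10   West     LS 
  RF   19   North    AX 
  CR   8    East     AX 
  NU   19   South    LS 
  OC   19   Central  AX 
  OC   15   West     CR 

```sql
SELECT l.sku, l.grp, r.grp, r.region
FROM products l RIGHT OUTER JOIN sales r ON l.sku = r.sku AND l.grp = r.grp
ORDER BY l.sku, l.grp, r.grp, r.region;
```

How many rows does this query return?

RIGHT JOIN keeps every row from `sales`; unmatched rows get NULL for `products`'s columns.
Matching on l.sku = r.sku AND l.grp = r.grp. A NULL in a compared column never satisfies the condition.
Matched pairs: 1; unmatched r rows kept: 7.
Total: 1 matched + 7 padded = 8 rows.

8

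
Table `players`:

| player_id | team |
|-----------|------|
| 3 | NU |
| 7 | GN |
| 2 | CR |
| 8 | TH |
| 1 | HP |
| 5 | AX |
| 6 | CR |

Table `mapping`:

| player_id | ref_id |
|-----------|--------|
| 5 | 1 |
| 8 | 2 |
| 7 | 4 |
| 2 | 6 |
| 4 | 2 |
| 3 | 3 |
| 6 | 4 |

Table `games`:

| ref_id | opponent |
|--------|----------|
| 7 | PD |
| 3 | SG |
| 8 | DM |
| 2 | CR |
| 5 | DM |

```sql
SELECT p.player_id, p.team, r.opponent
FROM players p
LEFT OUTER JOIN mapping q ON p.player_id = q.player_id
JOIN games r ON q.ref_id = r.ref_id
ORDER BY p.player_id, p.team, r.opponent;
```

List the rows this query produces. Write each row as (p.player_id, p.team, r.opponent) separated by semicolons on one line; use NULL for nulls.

Evaluate left to right. First `players p LEFT JOIN mapping q` on player_id: 7 row(s).
Then INNER JOIN `games r` on ref_id: keep only rows whose q.ref_id appears in r.

(3, NU, SG); (8, TH, CR)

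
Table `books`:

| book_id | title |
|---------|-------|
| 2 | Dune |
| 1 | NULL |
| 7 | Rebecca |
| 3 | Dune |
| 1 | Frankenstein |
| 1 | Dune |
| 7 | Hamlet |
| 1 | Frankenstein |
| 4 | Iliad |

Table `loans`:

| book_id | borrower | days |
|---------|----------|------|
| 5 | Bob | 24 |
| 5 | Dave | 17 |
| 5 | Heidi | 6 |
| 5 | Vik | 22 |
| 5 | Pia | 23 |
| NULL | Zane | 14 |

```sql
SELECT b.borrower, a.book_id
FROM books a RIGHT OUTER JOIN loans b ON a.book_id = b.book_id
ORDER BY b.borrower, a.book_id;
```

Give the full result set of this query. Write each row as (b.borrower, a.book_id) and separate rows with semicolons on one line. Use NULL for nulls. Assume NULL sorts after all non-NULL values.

RIGHT JOIN keeps every row from `loans`; unmatched rows get NULL for `books`'s columns.
Matching on a.book_id = b.book_id. A NULL in a compared column never satisfies the condition.
- a (book_id=2) has no partner in b.
- a (book_id=1) has no partner in b.
- a (book_id=7) has no partner in b.
- a (book_id=3) has no partner in b.
- a (book_id=1) has no partner in b.
- a (book_id=1) has no partner in b.
- a (book_id=7) has no partner in b.
- a (book_id=1) has no partner in b.
- a (book_id=4) has no partner in b.
- 6 b row(s) had no a match → kept, a columns NULL.
After projecting and ordering:
b.borrower | a.book_id
Bob | NULL
Dave | NULL
Heidi | NULL
Pia | NULL
Vik | NULL
Zane | NULL

(Bob, NULL); (Dave, NULL); (Heidi, NULL); (Pia, NULL); (Vik, NULL); (Zane, NULL)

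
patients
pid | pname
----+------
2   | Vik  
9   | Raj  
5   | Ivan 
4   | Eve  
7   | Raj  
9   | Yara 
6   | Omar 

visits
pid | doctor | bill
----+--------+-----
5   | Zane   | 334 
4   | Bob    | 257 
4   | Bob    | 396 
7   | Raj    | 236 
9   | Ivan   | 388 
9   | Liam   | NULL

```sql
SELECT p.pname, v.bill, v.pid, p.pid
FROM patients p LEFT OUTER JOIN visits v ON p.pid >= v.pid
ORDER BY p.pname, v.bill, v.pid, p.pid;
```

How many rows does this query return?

LEFT JOIN keeps every row from `patients`; unmatched rows get NULL for `visits`'s columns.
Matching on p.pid >= v.pid.
- p row (pid=2): no match → kept, v columns NULL.
- p row (pid=9): matches 6 v row(s) → 6 output row(s).
- p row (pid=5): matches 3 v row(s) → 3 output row(s).
- p row (pid=4): matches 2 v row(s) → 2 output row(s).
- p row (pid=7): matches 4 v row(s) → 4 output row(s).
- p row (pid=9): matches 6 v row(s) → 6 output row(s).
- p row (pid=6): matches 3 v row(s) → 3 output row(s).
Total: 24 matched + 1 padded = 25 rows.

25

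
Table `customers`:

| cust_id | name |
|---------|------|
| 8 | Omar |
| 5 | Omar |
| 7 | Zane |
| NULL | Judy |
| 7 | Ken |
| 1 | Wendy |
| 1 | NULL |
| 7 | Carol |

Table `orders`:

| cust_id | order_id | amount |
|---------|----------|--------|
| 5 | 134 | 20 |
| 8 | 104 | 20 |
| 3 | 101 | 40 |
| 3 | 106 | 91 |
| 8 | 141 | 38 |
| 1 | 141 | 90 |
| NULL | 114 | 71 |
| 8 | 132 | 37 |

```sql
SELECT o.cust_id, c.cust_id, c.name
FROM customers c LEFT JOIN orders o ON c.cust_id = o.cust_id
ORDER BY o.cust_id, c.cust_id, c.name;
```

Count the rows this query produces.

10

LEFT JOIN keeps every row from `customers`; unmatched rows get NULL for `orders`'s columns.
Matching on c.cust_id = o.cust_id. A NULL in a compared column never satisfies the condition.
- c[0] cust_id=8 → 3 match(es) in o → 3 row(s).
- c[1] cust_id=5 → 1 match(es) in o → 1 row(s).
- c[2] cust_id=7 → no match; kept with NULLs on the o side.
- c[3] cust_id=NULL → no match; kept with NULLs on the o side.
- c[4] cust_id=7 → no match; kept with NULLs on the o side.
- c[5] cust_id=1 → 1 match(es) in o → 1 row(s).
- c[6] cust_id=1 → 1 match(es) in o → 1 row(s).
- c[7] cust_id=7 → no match; kept with NULLs on the o side.
Total: 6 matched + 4 padded = 10 rows.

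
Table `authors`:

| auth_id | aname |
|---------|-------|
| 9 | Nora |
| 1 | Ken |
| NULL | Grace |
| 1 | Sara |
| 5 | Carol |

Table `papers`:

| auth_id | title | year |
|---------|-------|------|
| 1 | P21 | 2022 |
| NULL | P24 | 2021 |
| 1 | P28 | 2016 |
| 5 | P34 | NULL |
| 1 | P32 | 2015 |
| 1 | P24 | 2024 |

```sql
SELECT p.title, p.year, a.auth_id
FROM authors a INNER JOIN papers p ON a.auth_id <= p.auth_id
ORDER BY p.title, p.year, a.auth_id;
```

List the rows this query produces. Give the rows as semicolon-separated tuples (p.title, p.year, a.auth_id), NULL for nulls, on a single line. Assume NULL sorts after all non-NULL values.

(P21, 2022, 1); (P21, 2022, 1); (P24, 2024, 1); (P24, 2024, 1); (P28, 2016, 1); (P28, 2016, 1); (P32, 2015, 1); (P32, 2015, 1); (P34, NULL, 1); (P34, NULL, 1); (P34, NULL, 5)

INNER JOIN keeps only pairs where the ON condition holds.
Matching on a.auth_id <= p.auth_id. A NULL in a compared column never satisfies the condition.
Matched pairs: 11.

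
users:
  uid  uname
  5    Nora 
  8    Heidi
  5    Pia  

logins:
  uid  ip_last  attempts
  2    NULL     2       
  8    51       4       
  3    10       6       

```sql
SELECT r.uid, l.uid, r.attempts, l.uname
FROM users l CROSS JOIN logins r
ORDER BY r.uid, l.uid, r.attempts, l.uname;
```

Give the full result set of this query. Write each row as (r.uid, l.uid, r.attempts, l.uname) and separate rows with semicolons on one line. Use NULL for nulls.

CROSS JOIN pairs every row of `users` with every row of `logins`: 3 × 3 = 9 rows.
After projecting and ordering:
r.uid | l.uid | r.attempts | l.uname
2 | 5 | 2 | Nora
2 | 5 | 2 | Pia
2 | 8 | 2 | Heidi
3 | 5 | 6 | Nora
3 | 5 | 6 | Pia
3 | 8 | 6 | Heidi
8 | 5 | 4 | Nora
8 | 5 | 4 | Pia
8 | 8 | 4 | Heidi

(2, 5, 2, Nora); (2, 5, 2, Pia); (2, 8, 2, Heidi); (3, 5, 6, Nora); (3, 5, 6, Pia); (3, 8, 6, Heidi); (8, 5, 4, Nora); (8, 5, 4, Pia); (8, 8, 4, Heidi)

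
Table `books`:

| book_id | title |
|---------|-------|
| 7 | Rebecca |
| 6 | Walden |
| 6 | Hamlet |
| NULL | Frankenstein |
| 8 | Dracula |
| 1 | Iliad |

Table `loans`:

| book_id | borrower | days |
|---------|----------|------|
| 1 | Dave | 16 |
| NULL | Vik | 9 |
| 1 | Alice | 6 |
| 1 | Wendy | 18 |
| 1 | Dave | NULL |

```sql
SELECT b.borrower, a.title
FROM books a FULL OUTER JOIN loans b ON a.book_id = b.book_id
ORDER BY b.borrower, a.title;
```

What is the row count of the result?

FULL OUTER JOIN keeps every row from both sides; unmatched rows get NULL for the other side's columns.
Matching on a.book_id = b.book_id. A NULL in a compared column never satisfies the condition.
Matched pairs: 4; unmatched a rows kept: 5; unmatched b rows kept: 1.
Total: 4 matched + 6 padded = 10 rows.

10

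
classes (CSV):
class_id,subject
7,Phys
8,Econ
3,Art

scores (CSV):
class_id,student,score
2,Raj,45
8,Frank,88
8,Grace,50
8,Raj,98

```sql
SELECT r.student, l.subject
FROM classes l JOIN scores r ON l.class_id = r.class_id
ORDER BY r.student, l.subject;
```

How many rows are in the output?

3

INNER JOIN keeps only pairs where the ON condition holds.
Matching on l.class_id = r.class_id.
Matched pairs: 3.
Total: 3 rows.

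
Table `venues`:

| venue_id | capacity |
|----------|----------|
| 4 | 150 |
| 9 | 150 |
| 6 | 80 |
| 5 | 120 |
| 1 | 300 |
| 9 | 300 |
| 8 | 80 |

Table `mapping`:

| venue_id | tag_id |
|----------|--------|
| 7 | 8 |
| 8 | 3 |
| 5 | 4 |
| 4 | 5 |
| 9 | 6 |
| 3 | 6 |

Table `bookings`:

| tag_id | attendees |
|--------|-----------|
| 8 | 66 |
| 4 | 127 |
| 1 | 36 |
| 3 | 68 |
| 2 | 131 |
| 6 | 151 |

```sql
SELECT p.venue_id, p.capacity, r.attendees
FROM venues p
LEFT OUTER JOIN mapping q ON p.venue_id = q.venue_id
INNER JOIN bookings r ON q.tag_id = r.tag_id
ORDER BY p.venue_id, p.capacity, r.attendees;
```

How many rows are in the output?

4

Step 1 — p LEFT JOIN q on venue_id → 7 row(s).
Then INNER JOIN `bookings r` on tag_id: keep only rows whose q.tag_id appears in r.
Result: 4 row(s).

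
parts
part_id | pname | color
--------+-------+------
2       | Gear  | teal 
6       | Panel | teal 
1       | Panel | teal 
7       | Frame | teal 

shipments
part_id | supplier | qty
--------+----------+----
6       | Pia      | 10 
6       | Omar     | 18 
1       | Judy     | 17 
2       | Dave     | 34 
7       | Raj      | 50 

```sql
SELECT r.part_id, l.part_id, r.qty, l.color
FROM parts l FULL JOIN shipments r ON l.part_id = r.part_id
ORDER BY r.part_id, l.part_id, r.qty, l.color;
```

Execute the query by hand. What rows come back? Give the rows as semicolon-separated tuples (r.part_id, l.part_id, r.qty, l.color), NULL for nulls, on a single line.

(1, 1, 17, teal); (2, 2, 34, teal); (6, 6, 10, teal); (6, 6, 18, teal); (7, 7, 50, teal)

FULL OUTER JOIN keeps every row from both sides; unmatched rows get NULL for the other side's columns.
Matching on l.part_id = r.part_id.
- l row (part_id=2): matches 1 r row(s) → 1 output row(s).
- l row (part_id=6): matches 2 r row(s) → 2 output row(s).
- l row (part_id=1): matches 1 r row(s) → 1 output row(s).
- l row (part_id=7): matches 1 r row(s) → 1 output row(s).
After projecting and ordering:
r.part_id | l.part_id | r.qty | l.color
1 | 1 | 17 | teal
2 | 2 | 34 | teal
6 | 6 | 10 | teal
6 | 6 | 18 | teal
7 | 7 | 50 | teal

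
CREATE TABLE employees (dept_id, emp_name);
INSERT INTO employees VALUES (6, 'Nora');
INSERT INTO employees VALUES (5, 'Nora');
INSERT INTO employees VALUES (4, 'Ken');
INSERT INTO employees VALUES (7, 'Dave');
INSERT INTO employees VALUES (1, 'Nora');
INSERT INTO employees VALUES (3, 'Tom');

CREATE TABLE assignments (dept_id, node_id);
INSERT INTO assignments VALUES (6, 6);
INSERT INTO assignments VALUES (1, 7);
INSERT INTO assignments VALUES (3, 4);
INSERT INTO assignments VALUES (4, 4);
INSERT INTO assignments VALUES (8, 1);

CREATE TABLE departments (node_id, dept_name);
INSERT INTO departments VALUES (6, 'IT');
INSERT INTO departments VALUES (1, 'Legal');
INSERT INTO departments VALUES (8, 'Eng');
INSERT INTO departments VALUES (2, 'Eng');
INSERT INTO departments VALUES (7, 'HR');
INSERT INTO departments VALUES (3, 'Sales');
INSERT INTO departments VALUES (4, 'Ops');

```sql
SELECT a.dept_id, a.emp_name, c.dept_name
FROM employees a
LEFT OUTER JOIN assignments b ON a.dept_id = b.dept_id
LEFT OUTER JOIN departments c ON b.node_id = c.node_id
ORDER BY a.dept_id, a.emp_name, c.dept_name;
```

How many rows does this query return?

Joins associate left-to-right: employees LEFT JOIN assignments on dept_id gives 6 intermediate row(s).
Then LEFT JOIN `departments c` on node_id: each of those 6 rows is kept; rows whose b.node_id has no match in c get NULL for c's columns.
Result: 6 row(s).

6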